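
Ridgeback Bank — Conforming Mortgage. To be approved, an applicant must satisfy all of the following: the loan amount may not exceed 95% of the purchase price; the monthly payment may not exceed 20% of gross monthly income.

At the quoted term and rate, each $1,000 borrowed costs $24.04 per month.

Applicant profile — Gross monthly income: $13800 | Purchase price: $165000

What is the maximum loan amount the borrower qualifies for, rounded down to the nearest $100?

$114,800

Payment cap: 20% × $13,800 = $2,760/month.
At $24.04 per $1,000, that supports 2,760/24.04 × 1,000 ≈ $114,808 → $114,800.
LTV cap: 95% × $165,000 = $156,750 → $156,700.
Binding constraint: payment-to-income.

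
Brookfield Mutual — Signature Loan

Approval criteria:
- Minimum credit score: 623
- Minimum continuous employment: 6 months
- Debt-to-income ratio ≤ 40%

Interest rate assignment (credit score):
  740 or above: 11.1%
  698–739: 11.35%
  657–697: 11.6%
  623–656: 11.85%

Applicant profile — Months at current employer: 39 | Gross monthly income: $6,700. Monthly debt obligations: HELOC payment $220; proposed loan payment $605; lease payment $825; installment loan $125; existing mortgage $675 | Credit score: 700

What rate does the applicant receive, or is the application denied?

Approved at 11.35%

Credit score 700 ≥ 623 (meets minimum)
Employment 39 ≥ 6 months
Total monthly debts = (220 + 605 + 825 + 125 + 675) = 2,450. DTI: 2,450 ÷ 6,700 = 36.6%, within the 40% cap
All requirements met. Score 700 falls in the 698–739 tier → 11.35%.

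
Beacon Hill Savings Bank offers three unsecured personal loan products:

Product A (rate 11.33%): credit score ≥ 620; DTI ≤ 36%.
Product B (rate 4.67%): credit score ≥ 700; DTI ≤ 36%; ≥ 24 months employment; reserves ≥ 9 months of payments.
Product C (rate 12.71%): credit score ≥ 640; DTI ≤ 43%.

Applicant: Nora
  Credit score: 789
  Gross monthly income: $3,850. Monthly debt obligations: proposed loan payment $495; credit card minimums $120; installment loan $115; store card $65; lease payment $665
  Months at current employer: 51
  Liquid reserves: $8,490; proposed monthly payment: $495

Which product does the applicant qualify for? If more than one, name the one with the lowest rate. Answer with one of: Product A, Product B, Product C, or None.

Total debts = (495 + 120 + 115 + 65 + 665) = 1,460; DTI = 1,460/3,850 = 37.9%.
Reserves = 8,490/495 = 17.2 months.
Product A: score 789 ≥ 620; DTI 37.9% > 36% → does not qualify.
Product B: score 789 ≥ 700; DTI 37.9% > 36%; employment 51 ≥ 24 mo; reserves 17.2 ≥ 9 mo → does not qualify.
Product C: score 789 ≥ 640; DTI 37.9% ≤ 43% → qualifies.

Product C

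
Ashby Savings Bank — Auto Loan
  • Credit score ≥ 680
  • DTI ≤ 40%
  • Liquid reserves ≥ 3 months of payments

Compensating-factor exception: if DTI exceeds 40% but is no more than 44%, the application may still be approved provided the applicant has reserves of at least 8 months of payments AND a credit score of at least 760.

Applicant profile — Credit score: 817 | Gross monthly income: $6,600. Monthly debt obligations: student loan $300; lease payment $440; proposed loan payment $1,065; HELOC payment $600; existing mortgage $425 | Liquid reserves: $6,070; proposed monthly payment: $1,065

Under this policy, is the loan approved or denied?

Denied

Credit score 817 ≥ 680 (meets base)
Total debts = (300 + 440 + 1,065 + 600 + 425) = 2,830. DTI = 2,830/6,600 = 42.9% > 40% — standard DTI limit exceeded.
Liquid reserves cover 6,070/1,065 = 5.7 months — ≥ 3 required
42.9% falls in the override range (40%–44%), so the compensating-factor test applies.
Override check — reserves: 5.7 mo (short of 8); score: 817 (ok).
Compensating-factor requirement not fully met.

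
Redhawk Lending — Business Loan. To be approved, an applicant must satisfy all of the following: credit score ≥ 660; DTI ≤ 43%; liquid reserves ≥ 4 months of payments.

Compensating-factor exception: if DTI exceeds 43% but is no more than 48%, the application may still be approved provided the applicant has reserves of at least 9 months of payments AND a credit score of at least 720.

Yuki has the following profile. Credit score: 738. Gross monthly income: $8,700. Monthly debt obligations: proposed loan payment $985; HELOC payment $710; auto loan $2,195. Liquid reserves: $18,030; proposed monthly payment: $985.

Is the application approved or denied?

Credit score 738 ≥ 660 (meets base)
Total debts = (985 + 710 + 2,195) = 3,890. DTI: 3,890 ÷ 8,700 = 44.7%, over the 43% base limit.
Reserves: 18,030 ÷ 985 = 18.3 months (meets 4-month minimum)
44.7% falls in the override range (43%–48%), so the compensating-factor test applies.
Reserves 18.3 ≥ 9 months; credit score 738 ≥ 720.
Both compensating conditions met → exception applies.

Approved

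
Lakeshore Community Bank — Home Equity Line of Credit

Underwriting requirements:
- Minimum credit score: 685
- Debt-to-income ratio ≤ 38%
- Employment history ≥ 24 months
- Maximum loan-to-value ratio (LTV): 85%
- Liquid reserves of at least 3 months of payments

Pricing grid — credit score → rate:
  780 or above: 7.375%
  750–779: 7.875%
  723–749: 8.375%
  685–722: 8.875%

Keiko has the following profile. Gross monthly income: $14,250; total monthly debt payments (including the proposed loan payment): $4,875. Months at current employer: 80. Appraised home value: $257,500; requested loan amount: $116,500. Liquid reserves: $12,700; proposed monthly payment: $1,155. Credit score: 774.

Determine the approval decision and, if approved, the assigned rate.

Approved at 7.875%

Credit score 774 ≥ 685 (meets minimum)
Employment 80 ≥ 24 months
DTI = 4,875/14,250 = 34.2% ≤ 38%
Liquid reserves cover 12,700/1,155 = 11.0 months — ≥ 3 required
LTV = 116,500/257,500 = 45.2% ≤ 85%
All requirements met. Score 774 falls in the 750–779 tier → 7.875%.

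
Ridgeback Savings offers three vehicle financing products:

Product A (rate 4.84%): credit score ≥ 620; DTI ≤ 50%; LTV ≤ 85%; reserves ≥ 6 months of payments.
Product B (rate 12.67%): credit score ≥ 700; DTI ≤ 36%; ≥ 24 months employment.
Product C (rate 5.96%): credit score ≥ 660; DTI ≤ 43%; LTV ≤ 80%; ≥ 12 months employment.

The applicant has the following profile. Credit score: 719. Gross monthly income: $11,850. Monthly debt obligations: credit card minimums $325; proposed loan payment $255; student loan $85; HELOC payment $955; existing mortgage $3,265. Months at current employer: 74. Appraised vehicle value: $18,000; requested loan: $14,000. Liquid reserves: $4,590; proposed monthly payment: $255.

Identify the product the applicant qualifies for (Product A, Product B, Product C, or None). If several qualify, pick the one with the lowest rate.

Total debts = (325 + 255 + 85 + 955 + 3,265) = 4,885; DTI = 4,885/11,850 = 41.2%.
LTV = 14,000/18,000 = 77.8%.
Reserves = 4,590/255 = 18.0 months.
Product A: score 719 ≥ 620; DTI 41.2% ≤ 50%; LTV 77.8% ≤ 85%; reserves 18.0 ≥ 6 mo → qualifies.
Product B: score 719 ≥ 700; DTI 41.2% > 36%; employment 74 ≥ 24 mo → does not qualify.
Product C: score 719 ≥ 660; DTI 41.2% ≤ 43%; LTV 77.8% ≤ 80%; employment 74 ≥ 12 mo → qualifies.
Qualifying: Product A, Product C. Lowest rate is 4.84% → Product A.

Product A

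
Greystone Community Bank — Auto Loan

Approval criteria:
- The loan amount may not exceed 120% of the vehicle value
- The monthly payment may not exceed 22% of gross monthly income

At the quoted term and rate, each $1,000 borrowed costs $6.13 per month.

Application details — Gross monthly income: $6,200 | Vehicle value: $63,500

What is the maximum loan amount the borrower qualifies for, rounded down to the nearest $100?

Payment cap: 22% × $6,200 = $1,364/month.
At $6.13 per $1,000, that supports 1,364/6.13 × 1,000 ≈ $222,512 → $222,500.
LTV cap: 120% × $63,500 = $76,200 → $76,200.
Binding constraint: loan-to-value.

$76,200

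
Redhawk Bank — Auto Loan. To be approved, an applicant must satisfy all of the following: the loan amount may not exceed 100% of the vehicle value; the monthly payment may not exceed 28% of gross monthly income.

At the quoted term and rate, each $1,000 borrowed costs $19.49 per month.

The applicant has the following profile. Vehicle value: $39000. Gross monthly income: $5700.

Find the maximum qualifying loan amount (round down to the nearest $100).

Payment cap: 28% × $5,700 = $1,596/month.
At $19.49 per $1,000, that supports 1,596/19.49 × 1,000 ≈ $81,888 → $81,800.
LTV cap: 100% × $39,000 = $39,000 → $39,000.
Binding constraint: loan-to-value.

$39,000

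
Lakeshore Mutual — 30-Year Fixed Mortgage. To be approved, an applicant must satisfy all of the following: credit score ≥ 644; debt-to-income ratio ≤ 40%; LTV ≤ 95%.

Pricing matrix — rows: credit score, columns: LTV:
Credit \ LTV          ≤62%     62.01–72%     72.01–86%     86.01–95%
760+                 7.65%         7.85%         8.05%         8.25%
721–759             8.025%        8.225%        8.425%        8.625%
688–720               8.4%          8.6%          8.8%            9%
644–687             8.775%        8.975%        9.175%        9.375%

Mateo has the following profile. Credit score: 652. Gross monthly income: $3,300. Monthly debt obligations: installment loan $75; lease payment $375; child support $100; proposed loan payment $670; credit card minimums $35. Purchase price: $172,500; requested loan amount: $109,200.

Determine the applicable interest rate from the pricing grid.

Credit score 652 ≥ 644; Total monthly debts = (75 + 375 + 100 + 670 + 35) = 1,255. DTI = 1,255/3,300 = 38% ≤ 40%
Loan-to-value = 109,200/172,500 = 63.3% — pass (95% max)
Credit 652 → row 644–687; LTV 63.3% → column 62.01–72%. Grid cell → 8.975%.

8.975%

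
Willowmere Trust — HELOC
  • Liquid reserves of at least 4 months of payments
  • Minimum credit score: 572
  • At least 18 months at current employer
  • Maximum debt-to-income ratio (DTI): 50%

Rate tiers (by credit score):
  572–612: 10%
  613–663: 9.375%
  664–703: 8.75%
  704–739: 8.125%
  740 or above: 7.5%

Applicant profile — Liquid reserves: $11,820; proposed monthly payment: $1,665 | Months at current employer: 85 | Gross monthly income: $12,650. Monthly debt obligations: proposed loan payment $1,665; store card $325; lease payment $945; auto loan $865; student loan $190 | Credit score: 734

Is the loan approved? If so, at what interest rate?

Approved at 8.125%

Credit score 734 ≥ 572 (meets minimum)
Reserves: 11,820 ÷ 1,665 = 7.1 months (meets 4-month minimum)
Total monthly debts = (1,665 + 325 + 945 + 865 + 190) = 3,990. DTI: 3,990 ÷ 12,650 = 31.5%, within the 50% cap
Employment 85 ≥ 18 months
All requirements met. Score 734 falls in the 704–739 tier → 8.125%.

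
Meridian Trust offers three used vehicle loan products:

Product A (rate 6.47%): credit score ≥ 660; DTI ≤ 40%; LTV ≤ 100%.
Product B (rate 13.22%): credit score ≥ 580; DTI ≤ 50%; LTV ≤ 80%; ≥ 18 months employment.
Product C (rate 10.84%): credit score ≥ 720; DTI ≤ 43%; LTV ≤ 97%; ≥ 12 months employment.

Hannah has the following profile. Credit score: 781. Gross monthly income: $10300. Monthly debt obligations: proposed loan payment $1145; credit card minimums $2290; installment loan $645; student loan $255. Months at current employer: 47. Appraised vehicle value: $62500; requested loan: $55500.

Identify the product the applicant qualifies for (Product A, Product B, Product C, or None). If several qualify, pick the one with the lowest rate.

Total debts = (1,145 + 2,290 + 645 + 255) = 4,335; DTI = 4,335/10,300 = 42.1%.
LTV = 55,500/62,500 = 88.8%.
Product A: score 781 ≥ 660; DTI 42.1% > 40%; LTV 88.8% ≤ 100% → does not qualify.
Product B: score 781 ≥ 580; DTI 42.1% ≤ 50%; LTV 88.8% > 80%; employment 47 ≥ 18 mo → does not qualify.
Product C: score 781 ≥ 720; DTI 42.1% ≤ 43%; LTV 88.8% ≤ 97%; employment 47 ≥ 12 mo → qualifies.

Product C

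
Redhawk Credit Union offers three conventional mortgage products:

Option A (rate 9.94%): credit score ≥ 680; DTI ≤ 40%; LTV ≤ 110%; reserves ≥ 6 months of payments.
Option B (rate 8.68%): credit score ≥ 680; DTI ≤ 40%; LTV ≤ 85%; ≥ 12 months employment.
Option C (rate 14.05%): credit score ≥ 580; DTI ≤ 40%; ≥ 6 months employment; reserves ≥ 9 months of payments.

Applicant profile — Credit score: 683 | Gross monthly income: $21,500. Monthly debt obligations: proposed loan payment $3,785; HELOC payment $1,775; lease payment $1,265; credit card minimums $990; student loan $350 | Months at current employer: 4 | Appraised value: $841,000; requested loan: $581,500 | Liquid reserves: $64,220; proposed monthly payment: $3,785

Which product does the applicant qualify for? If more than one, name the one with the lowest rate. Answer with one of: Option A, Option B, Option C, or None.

Option A

Total debts = (3,785 + 1,775 + 1,265 + 990 + 350) = 8,165; DTI = 8,165/21,500 = 38%.
LTV = 581,500/841,000 = 69.1%.
Reserves = 64,220/3,785 = 17.0 months.
Option A: score 683 ≥ 680; DTI 38% ≤ 40%; LTV 69.1% ≤ 110%; reserves 17.0 ≥ 6 mo → qualifies.
Option B: score 683 ≥ 680; DTI 38% ≤ 40%; LTV 69.1% ≤ 85%; employment 4 < 12 mo → does not qualify.
Option C: score 683 ≥ 580; DTI 38% ≤ 40%; employment 4 < 6 mo; reserves 17.0 ≥ 9 mo → does not qualify.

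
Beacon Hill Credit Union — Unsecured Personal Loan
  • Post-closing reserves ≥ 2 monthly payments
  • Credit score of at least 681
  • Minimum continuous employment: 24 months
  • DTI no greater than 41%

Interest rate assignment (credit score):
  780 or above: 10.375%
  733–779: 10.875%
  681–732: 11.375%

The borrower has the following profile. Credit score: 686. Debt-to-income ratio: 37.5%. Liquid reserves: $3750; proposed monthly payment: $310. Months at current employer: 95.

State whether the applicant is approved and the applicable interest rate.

Approved at 11.375%

Credit score 686 ≥ 681 (meets minimum)
DTI 37.5% is within the 41% limit
Liquid reserves cover 3,750/310 = 12.1 months — ≥ 2 required
Employment 95 ≥ 24 months
All requirements met. Score 686 falls in the 681–732 tier → 11.375%.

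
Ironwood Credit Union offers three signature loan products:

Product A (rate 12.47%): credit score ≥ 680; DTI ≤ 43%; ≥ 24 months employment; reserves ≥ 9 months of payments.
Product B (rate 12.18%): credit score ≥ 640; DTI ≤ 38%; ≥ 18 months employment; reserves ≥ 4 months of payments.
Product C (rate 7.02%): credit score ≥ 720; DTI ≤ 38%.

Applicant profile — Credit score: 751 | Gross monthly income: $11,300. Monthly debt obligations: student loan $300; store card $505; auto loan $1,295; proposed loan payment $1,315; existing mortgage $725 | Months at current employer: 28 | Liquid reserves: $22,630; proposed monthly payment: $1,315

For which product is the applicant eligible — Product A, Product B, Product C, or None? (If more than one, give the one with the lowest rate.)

Product C

Total debts = (300 + 505 + 1,295 + 1,315 + 725) = 4,140; DTI = 4,140/11,300 = 36.6%.
Reserves = 22,630/1,315 = 17.2 months.
Product A: score 751 ≥ 680; DTI 36.6% ≤ 43%; employment 28 ≥ 24 mo; reserves 17.2 ≥ 9 mo → qualifies.
Product B: score 751 ≥ 640; DTI 36.6% ≤ 38%; employment 28 ≥ 18 mo; reserves 17.2 ≥ 4 mo → qualifies.
Product C: score 751 ≥ 720; DTI 36.6% ≤ 38% → qualifies.
Qualifying: Product A, Product B, Product C. Lowest rate is 7.02% → Product C.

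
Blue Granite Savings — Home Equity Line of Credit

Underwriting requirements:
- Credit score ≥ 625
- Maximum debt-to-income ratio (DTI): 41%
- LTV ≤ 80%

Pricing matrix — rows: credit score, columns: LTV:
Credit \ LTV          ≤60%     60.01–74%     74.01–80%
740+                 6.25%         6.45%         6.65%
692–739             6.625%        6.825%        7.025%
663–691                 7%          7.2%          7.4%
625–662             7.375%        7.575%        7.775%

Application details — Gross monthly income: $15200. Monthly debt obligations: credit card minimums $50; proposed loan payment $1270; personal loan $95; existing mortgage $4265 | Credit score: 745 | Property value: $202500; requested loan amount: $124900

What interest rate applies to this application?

6.45%

Credit score 745 ≥ 625; Total monthly debts = (50 + 1,270 + 95 + 4,265) = 5,680. Debt-to-income = 5,680/15,200 = 37.4% — meets 41% limit
LTV: 124,900 ÷ 202,500 = 61.7%, within 80% cap
Score 745 is in the 740+ band; LTV 61.7% is in the 60.01–74% band → 6.45%.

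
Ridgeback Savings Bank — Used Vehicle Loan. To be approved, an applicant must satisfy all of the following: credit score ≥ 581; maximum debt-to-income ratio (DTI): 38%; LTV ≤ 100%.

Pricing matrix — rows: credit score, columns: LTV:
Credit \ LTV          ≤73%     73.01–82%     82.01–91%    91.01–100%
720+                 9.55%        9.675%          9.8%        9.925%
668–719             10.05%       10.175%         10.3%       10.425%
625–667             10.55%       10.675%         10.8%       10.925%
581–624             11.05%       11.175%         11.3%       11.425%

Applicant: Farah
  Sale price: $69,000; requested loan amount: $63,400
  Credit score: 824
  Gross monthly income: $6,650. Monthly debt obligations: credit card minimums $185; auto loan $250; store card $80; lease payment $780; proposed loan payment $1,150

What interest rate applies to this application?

9.925%

Credit score 824 ≥ 581; Total monthly debts = (185 + 250 + 80 + 780 + 1,150) = 2,445. DTI: 2,445 ÷ 6,650 = 36.8%, within the 38% cap
LTV: 63,400 ÷ 69,000 = 91.9%, within 100% cap
Row: 824 falls in 720+. Column: 91.9% falls in 91.01–100%. Rate = 9.925%.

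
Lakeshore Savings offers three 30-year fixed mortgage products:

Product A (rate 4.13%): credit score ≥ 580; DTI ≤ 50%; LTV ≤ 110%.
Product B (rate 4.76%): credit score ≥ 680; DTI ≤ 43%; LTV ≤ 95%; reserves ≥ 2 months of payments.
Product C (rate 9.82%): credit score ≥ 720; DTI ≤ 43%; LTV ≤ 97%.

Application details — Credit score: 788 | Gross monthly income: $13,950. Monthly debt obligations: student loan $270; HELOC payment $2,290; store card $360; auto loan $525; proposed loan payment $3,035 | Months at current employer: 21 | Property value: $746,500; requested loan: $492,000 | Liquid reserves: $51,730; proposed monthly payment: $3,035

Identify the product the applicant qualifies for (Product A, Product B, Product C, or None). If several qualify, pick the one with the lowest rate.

Total debts = (270 + 2,290 + 360 + 525 + 3,035) = 6,480; DTI = 6,480/13,950 = 46.5%.
LTV = 492,000/746,500 = 65.9%.
Reserves = 51,730/3,035 = 17.0 months.
Product A: score 788 ≥ 580; DTI 46.5% ≤ 50%; LTV 65.9% ≤ 110% → qualifies.
Product B: score 788 ≥ 680; DTI 46.5% > 43%; LTV 65.9% ≤ 95%; reserves 17.0 ≥ 2 mo → does not qualify.
Product C: score 788 ≥ 720; DTI 46.5% > 43%; LTV 65.9% ≤ 97% → does not qualify.

Product A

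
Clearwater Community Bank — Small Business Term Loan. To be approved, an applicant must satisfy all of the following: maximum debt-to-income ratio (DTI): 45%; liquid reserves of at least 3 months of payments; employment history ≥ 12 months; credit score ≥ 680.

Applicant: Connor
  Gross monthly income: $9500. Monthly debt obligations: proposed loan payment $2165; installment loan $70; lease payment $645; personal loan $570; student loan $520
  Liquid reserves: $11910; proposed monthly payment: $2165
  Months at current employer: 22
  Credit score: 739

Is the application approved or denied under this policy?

Total monthly debts = (2,165 + 70 + 645 + 570 + 520) = 3,970. DTI = 3,970/9,500 = 41.8% ≤ 45%
Reserves: 11,910 ÷ 2,165 = 5.5 months (meets 3-month minimum)
Employment 22 ≥ 12 months
Credit score 739 ≥ 680 (meets)
All criteria satisfied.

Approved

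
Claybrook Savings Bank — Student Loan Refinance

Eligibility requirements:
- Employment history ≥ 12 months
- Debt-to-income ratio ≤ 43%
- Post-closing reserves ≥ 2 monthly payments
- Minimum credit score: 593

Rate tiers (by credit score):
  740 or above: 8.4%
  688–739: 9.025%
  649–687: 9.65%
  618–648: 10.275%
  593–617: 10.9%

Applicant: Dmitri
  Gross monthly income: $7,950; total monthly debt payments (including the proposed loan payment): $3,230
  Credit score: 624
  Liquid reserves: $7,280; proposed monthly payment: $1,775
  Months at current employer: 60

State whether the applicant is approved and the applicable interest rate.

Credit score 624 ≥ 593 (meets minimum)
Liquid reserves cover 7,280/1,775 = 4.1 months — ≥ 2 required
Employment 60 ≥ 12 months
Debt-to-income = 3,230/7,950 = 40.6% — meets 43% limit
All requirements met. Score 624 falls in the 618–648 tier → 10.275%.

Approved at 10.275%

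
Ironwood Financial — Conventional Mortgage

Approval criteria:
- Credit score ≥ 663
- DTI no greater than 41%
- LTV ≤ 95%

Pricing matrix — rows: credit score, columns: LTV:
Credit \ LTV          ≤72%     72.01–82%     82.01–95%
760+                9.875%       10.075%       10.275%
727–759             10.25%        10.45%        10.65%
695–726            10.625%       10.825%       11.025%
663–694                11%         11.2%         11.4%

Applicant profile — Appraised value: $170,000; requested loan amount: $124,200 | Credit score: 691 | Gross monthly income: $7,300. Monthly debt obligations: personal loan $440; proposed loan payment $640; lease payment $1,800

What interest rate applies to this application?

11.2%

Credit score 691 ≥ 663; Total monthly debts = (440 + 640 + 1,800) = 2,880. DTI = 2,880/7,300 = 39.5% ≤ 41%
LTV = 124,200/170,000 = 73.1% ≤ 95%
Score 691 is in the 663–694 band; LTV 73.1% is in the 72.01–82% band → 11.2%.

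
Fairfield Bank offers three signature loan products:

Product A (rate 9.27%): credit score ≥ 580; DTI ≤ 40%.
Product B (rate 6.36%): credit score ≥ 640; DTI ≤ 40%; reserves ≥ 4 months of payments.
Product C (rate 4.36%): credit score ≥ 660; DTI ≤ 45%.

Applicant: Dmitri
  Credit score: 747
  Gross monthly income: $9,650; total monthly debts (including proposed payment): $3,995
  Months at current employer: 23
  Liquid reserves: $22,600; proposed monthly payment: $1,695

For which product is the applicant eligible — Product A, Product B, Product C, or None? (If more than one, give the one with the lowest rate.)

DTI = 3,995/9,650 = 41.4%.
Reserves = 22,600/1,695 = 13.3 months.
Product A: score 747 ≥ 580; DTI 41.4% > 40% → does not qualify.
Product B: score 747 ≥ 640; DTI 41.4% > 40%; reserves 13.3 ≥ 4 mo → does not qualify.
Product C: score 747 ≥ 660; DTI 41.4% ≤ 45% → qualifies.

Product C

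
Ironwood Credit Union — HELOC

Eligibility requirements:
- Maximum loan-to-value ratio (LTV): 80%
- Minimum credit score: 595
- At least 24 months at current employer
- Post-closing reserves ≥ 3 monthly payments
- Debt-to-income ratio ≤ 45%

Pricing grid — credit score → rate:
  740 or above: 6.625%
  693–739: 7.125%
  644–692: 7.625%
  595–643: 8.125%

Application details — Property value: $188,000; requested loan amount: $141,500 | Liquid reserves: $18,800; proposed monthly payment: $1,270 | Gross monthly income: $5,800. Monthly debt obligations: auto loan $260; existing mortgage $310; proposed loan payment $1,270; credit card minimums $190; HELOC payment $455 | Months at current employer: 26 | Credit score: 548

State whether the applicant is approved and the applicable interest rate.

Denied

Credit score 548 < 595 (below minimum)
LTV: 141,500 ÷ 188,000 = 75.3%, within 80% cap
Employment 26 ≥ 24 months
Reserves: 18,800 ÷ 1,270 = 14.8 months (meets 3-month minimum)
Total monthly debts = (260 + 310 + 1,270 + 190 + 455) = 2,485. DTI: 2,485 ÷ 5,800 = 42.8%, within the 45% cap
Not all requirements met → denied.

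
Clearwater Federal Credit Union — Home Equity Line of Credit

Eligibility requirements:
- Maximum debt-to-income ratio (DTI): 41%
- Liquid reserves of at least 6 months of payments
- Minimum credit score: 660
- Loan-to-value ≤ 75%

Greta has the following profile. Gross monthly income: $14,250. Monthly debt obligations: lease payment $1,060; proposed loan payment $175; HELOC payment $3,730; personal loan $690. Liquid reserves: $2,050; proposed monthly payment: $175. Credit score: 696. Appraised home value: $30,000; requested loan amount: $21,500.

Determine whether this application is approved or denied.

Total monthly debts = (1,060 + 175 + 3,730 + 690) = 5,655. DTI: 5,655 ÷ 14,250 = 39.7%, within the 41% cap
Liquid reserves cover 2,050/175 = 11.7 months — ≥ 6 required
Credit score 696 ≥ 660 (meets)
Loan-to-value = 21,500/30,000 = 71.7% — pass (75% max)
All criteria satisfied.

Approved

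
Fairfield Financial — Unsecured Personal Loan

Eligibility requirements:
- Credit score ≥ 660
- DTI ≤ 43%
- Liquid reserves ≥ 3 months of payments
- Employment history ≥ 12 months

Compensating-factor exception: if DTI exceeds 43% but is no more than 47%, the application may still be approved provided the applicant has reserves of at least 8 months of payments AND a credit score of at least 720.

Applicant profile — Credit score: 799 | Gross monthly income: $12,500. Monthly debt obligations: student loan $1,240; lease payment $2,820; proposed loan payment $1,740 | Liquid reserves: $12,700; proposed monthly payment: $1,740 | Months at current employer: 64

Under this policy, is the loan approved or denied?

Denied

Credit score 799 ≥ 660 (meets base)
Total debts = (1,240 + 2,820 + 1,740) = 5,800. DTI: 5,800 ÷ 12,500 = 46.4%, over the 43% base limit.
Reserves = 12,700/1,740 = 7.3 months ≥ 3
Employment 64 ≥ 12 months
46.4% falls in the override range (43%–47%), so the compensating-factor test applies.
Reserves 7.3 < 8 months; credit score 799 ≥ 720.
Override conditions not both satisfied; exception does not apply.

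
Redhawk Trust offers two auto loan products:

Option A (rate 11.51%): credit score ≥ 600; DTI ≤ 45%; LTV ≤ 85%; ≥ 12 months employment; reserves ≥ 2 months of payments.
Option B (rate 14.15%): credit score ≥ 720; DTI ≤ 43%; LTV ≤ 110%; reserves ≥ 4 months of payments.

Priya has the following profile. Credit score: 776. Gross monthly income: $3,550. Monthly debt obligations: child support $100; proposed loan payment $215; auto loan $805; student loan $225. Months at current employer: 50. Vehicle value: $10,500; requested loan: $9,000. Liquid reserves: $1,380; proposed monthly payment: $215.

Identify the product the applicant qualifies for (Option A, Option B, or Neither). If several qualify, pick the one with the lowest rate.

Option B

Total debts = (100 + 215 + 805 + 225) = 1,345; DTI = 1,345/3,550 = 37.9%.
LTV = 9,000/10,500 = 85.7%.
Reserves = 1,380/215 = 6.4 months.
Option A: score 776 ≥ 600; DTI 37.9% ≤ 45%; LTV 85.7% > 85%; employment 50 ≥ 12 mo; reserves 6.4 ≥ 2 mo → does not qualify.
Option B: score 776 ≥ 720; DTI 37.9% ≤ 43%; LTV 85.7% ≤ 110%; reserves 6.4 ≥ 4 mo → qualifies.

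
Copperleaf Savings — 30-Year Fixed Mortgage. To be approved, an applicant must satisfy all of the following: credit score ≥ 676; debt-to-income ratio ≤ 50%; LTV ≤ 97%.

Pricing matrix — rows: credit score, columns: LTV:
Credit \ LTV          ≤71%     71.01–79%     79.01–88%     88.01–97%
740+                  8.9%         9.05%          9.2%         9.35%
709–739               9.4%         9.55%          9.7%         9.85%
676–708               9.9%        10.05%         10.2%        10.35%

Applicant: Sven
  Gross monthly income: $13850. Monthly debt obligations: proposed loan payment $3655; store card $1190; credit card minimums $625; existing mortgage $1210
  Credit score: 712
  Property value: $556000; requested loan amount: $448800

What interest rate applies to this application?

Credit score 712 ≥ 676; Total monthly debts = (3,655 + 1,190 + 625 + 1,210) = 6,680. DTI = 6,680/13,850 = 48.2% ≤ 50%
LTV = 448,800/556,000 = 80.7% ≤ 97%
Row: 712 falls in 709–739. Column: 80.7% falls in 79.01–88%. Rate = 9.7%.

9.7%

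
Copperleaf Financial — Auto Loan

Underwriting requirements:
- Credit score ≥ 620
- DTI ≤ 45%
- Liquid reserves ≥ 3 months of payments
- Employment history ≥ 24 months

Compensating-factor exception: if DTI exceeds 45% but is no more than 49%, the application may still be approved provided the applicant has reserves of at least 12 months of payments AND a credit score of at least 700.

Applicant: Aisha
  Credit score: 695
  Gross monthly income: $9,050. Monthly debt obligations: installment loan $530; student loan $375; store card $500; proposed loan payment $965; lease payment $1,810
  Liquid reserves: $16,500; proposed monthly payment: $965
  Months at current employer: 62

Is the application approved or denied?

Denied

Credit score 695 ≥ 620 (meets base)
Total debts = (530 + 375 + 500 + 965 + 1,810) = 4,180. DTI: 4,180 ÷ 9,050 = 46.2%, over the 45% base limit.
Reserves = 16,500/965 = 17.1 months ≥ 3
Employment 62 ≥ 24 months
DTI 46.2% is within the 45%–49% exception band; checking compensating factors.
Reserves 17.1 ≥ 12 months; credit score 695 < 700.
Compensating-factor requirement not fully met.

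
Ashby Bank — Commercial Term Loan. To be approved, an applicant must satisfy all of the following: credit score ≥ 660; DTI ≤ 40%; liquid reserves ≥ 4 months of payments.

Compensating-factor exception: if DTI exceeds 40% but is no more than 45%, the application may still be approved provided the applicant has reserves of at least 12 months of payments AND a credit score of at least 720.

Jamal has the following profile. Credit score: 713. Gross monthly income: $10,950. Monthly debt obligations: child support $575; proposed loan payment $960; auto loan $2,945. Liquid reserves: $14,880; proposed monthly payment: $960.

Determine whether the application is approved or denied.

Credit score 713 ≥ 660 (meets base)
Total debts = (575 + 960 + 2,945) = 4,480. DTI: 4,480 ÷ 10,950 = 40.9%, over the 40% base limit.
Reserves: 14,880 ÷ 960 = 15.5 months (meets 4-month minimum)
DTI 40.9% is within the 40%–45% exception band; checking compensating factors.
Reserves 15.5 ≥ 12 months; credit score 713 < 720.
Override conditions not both satisfied; exception does not apply.

Denied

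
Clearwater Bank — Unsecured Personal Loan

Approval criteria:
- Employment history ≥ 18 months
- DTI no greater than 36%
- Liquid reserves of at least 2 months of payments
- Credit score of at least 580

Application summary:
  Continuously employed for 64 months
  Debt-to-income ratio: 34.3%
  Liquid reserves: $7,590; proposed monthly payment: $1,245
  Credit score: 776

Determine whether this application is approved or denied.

Approved

Employment 64 ≥ 18 months
DTI 34.3% ≤ 36%
Reserves: 7,590 ÷ 1,245 = 6.1 months (meets 2-month minimum)
Credit score 776 ≥ 580 (meets)
All criteria satisfied.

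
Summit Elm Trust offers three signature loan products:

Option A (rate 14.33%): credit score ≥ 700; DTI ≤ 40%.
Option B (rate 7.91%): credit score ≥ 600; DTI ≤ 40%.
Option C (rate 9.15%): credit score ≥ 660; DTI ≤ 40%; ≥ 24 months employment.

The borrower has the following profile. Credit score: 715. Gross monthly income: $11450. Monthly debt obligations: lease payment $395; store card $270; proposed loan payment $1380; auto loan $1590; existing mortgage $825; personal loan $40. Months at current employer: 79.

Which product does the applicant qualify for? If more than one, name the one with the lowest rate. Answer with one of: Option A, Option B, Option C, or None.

Total debts = (395 + 270 + 1,380 + 1,590 + 825 + 40) = 4,500; DTI = 4,500/11,450 = 39.3%.
Option A: score 715 ≥ 700; DTI 39.3% ≤ 40% → qualifies.
Option B: score 715 ≥ 600; DTI 39.3% ≤ 40% → qualifies.
Option C: score 715 ≥ 660; DTI 39.3% ≤ 40%; employment 79 ≥ 24 mo → qualifies.
Qualifying: Option A, Option B, Option C. Lowest rate is 7.91% → Option B.

Option B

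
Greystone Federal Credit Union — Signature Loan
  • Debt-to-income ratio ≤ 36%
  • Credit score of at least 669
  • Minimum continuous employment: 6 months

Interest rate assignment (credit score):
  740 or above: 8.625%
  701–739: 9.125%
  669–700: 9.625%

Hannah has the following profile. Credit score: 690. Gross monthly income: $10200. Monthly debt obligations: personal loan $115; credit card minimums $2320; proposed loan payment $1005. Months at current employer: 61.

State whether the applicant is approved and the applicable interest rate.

Approved at 9.625%

Credit score 690 ≥ 669 (meets minimum)
Employment 61 ≥ 6 months
Total monthly debts = (115 + 2,320 + 1,005) = 3,440. Debt-to-income = 3,440/10,200 = 33.7% — meets 36% limit
All requirements met. Score 690 falls in the 669–700 tier → 9.625%.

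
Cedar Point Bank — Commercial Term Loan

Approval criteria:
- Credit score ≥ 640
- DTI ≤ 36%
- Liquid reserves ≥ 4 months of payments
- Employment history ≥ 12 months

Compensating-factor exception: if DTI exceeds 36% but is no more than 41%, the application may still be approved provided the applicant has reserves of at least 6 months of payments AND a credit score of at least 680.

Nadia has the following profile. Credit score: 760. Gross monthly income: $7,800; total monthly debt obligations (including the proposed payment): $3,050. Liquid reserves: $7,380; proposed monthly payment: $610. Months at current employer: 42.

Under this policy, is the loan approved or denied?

Approved

Credit score 760 ≥ 640 (meets base)
DTI: 3,050 ÷ 7,800 = 39.1%, over the 36% base limit.
Reserves: 7,380 ÷ 610 = 12.1 months (meets 4-month minimum)
Employment 42 ≥ 12 months
DTI 39.1% is within the 36%–41% exception band; checking compensating factors.
Override check — reserves: 12.1 mo (ok); score: 760 (ok).
Both override conditions satisfied; DTI exception granted.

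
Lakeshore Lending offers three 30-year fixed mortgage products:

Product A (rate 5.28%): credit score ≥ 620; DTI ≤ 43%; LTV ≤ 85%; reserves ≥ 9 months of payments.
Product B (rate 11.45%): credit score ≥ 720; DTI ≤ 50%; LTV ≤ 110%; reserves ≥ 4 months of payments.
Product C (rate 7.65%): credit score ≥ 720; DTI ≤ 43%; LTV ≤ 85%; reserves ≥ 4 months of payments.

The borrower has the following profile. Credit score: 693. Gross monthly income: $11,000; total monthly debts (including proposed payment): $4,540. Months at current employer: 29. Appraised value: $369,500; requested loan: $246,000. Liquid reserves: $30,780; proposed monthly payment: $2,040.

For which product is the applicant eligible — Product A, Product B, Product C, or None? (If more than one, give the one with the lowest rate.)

Product A

DTI = 4,540/11,000 = 41.3%.
LTV = 246,000/369,500 = 66.6%.
Reserves = 30,780/2,040 = 15.1 months.
Product A: score 693 ≥ 620; DTI 41.3% ≤ 43%; LTV 66.6% ≤ 85%; reserves 15.1 ≥ 9 mo → qualifies.
Product B: score 693 < 720; DTI 41.3% ≤ 50%; LTV 66.6% ≤ 110%; reserves 15.1 ≥ 4 mo → does not qualify.
Product C: score 693 < 720; DTI 41.3% ≤ 43%; LTV 66.6% ≤ 85%; reserves 15.1 ≥ 4 mo → does not qualify.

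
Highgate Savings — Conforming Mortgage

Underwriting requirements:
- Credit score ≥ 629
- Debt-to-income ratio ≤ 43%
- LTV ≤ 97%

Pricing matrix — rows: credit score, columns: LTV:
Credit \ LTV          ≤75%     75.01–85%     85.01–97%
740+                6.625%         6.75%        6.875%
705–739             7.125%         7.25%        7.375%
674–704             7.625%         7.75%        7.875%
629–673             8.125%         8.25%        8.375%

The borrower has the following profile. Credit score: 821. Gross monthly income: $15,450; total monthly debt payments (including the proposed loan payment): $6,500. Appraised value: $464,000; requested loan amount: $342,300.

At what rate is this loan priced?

Credit score 821 ≥ 629; DTI = 6,500/15,450 = 42.1% ≤ 43%
LTV: 342,300 ÷ 464,000 = 73.8%, within 97% cap
Row: 821 falls in 740+. Column: 73.8% falls in ≤75%. Rate = 6.625%.

6.625%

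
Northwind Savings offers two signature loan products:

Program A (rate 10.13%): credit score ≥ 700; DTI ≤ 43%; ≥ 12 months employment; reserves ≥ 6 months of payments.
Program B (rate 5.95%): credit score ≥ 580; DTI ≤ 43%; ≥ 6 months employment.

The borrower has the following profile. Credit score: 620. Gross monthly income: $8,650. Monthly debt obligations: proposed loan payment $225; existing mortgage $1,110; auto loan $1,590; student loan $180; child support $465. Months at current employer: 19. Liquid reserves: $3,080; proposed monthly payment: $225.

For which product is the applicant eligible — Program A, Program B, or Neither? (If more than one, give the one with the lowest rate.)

Program B

Total debts = (225 + 1,110 + 1,590 + 180 + 465) = 3,570; DTI = 3,570/8,650 = 41.3%.
Reserves = 3,080/225 = 13.7 months.
Program A: score 620 < 700; DTI 41.3% ≤ 43%; employment 19 ≥ 12 mo; reserves 13.7 ≥ 6 mo → does not qualify.
Program B: score 620 ≥ 580; DTI 41.3% ≤ 43%; employment 19 ≥ 6 mo → qualifies.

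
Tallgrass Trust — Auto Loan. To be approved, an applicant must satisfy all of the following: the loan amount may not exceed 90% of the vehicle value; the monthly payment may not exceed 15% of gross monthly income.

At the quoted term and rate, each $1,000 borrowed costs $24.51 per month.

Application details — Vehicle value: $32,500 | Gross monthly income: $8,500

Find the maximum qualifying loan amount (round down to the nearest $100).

$29,200

Payment cap: 15% × $8,500 = $1,275/month.
At $24.51 per $1,000, that supports 1,275/24.51 × 1,000 ≈ $52,019 → $52,000.
LTV cap: 90% × $32,500 = $29,250 → $29,200.
Binding constraint: loan-to-value.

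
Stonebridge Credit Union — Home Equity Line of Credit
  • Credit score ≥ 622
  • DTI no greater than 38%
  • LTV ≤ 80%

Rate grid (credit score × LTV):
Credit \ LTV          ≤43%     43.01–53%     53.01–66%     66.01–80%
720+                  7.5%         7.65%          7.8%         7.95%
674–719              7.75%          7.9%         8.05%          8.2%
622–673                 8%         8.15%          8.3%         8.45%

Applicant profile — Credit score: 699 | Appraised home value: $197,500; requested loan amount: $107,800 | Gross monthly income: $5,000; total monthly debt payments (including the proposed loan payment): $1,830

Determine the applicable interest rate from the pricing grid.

Credit score 699 ≥ 622; DTI: 1,830 ÷ 5,000 = 36.6%, within the 38% cap
Loan-to-value = 107,800/197,500 = 54.6% — pass (80% max)
Score 699 is in the 674–719 band; LTV 54.6% is in the 53.01–66% band → 8.05%.

8.05%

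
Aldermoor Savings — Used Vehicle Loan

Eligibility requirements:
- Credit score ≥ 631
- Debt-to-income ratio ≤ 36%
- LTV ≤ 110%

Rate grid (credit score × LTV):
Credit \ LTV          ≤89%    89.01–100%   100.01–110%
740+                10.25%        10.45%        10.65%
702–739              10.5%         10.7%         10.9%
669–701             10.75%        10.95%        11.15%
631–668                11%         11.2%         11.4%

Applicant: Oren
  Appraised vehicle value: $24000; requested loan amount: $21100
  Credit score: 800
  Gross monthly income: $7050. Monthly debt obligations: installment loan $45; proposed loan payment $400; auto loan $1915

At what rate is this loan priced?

10.25%

Credit score 800 ≥ 631; Total monthly debts = (45 + 400 + 1,915) = 2,360. DTI = 2,360/7,050 = 33.5% ≤ 36%
Loan-to-value = 21,100/24,000 = 87.9% — pass (110% max)
Row: 800 falls in 740+. Column: 87.9% falls in ≤89%. Rate = 10.25%.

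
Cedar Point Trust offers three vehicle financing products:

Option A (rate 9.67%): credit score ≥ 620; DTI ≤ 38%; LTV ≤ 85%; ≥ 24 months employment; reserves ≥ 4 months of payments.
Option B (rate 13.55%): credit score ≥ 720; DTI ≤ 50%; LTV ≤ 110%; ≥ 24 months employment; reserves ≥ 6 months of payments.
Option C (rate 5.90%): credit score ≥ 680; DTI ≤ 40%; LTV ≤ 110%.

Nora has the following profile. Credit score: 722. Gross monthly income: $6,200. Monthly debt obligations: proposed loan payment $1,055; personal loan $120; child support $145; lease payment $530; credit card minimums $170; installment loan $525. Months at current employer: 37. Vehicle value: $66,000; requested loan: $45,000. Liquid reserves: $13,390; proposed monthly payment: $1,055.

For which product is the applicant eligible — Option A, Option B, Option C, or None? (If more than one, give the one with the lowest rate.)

Total debts = (1,055 + 120 + 145 + 530 + 170 + 525) = 2,545; DTI = 2,545/6,200 = 41%.
LTV = 45,000/66,000 = 68.2%.
Reserves = 13,390/1,055 = 12.7 months.
Option A: score 722 ≥ 620; DTI 41% > 38%; LTV 68.2% ≤ 85%; employment 37 ≥ 24 mo; reserves 12.7 ≥ 4 mo → does not qualify.
Option B: score 722 ≥ 720; DTI 41% ≤ 50%; LTV 68.2% ≤ 110%; employment 37 ≥ 24 mo; reserves 12.7 ≥ 6 mo → qualifies.
Option C: score 722 ≥ 680; DTI 41% > 40%; LTV 68.2% ≤ 110% → does not qualify.

Option B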